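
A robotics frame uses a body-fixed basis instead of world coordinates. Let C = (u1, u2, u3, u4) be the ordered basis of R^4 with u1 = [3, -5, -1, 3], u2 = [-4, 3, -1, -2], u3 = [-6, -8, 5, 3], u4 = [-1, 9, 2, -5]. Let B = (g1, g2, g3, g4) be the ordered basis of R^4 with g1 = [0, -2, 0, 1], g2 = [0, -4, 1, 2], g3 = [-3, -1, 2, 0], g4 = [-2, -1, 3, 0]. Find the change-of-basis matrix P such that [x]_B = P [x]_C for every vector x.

Column j of P is [uj]_B, since P maps C-coordinates to B-coordinates.
Expressing u1 in B: u1 = g1 + g2 - g3 + 0·g4, so column 1 of P is [1, 1, -1, 0].
Doing the same for each uj gives P = [[1, 2, 1, -1], [1, -2, 1, -2], [-1, 2, 2, -1], [0, -1, 0, 2]].

[[1, 2, 1, -1], [1, -2, 1, -2], [-1, 2, 2, -1], [0, -1, 0, 2]]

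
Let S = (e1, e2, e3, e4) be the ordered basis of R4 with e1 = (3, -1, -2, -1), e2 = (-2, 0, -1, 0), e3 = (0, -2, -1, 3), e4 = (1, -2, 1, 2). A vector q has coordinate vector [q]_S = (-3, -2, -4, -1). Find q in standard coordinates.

q = M [q]_S, where M has columns e1, ..., e4.
Carrying out the matrix-vector product, q = (-6, 13, 11, -11).

(-6, 13, 11, -11)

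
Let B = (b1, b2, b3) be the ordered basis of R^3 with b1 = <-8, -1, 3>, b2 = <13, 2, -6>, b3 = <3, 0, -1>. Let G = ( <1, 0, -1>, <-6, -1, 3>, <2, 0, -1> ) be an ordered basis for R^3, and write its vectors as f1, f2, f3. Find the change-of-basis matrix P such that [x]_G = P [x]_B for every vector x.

[[2, -1, -1], [1, -2, 0], [-2, 1, 2]]

Column j of P is [bj]_G, since P maps B-coordinates to G-coordinates.
Expressing b1 in G: b1 = 2f1 + f2 - 2f3, so column 1 of P is <2, 1, -2>.
Doing the same for each bj gives P = [[2, -1, -1], [1, -2, 0], [-2, 1, 2]].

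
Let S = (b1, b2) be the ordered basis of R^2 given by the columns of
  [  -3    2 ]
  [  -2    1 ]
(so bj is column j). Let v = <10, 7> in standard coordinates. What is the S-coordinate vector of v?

[v]_S is the unique c with M c = v, where M has columns b1, b2.
System: -3c_1 + 2c_2 = 10, -2c_1 + c_2 = 7; solving gives c_1 = -4, c_2 = -1.
Check: -4b1 - b2 = <10, 7>.

<-4, -1>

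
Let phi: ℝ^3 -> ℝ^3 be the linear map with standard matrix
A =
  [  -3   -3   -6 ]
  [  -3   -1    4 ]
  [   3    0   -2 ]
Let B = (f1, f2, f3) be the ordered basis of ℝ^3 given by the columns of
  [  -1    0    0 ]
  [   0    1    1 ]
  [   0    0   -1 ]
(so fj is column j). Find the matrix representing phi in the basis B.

[[-3, 3, -3], [0, -1, -3], [3, 0, -2]]

With P the matrix whose columns are f1, ..., f3, [phi]_B = P^(-1) A P.
Column by column: phi(f1) = A f1 = <3, 3, -3>; its B-coordinates <-3, 0, 3> give column 1.
Continuing for each basis vector yields [phi]_B = [[-3, 3, -3], [0, -1, -3], [3, 0, -2]].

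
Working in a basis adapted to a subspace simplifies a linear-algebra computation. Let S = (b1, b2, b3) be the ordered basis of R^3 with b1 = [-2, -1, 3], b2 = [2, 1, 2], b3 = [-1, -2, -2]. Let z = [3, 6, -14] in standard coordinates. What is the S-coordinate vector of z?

[-4, -4, -3]

We seek scalars with c_1 b1 + ... + c_3 b3 = z; equivalently solve M c = z where the columns of M are b1, ..., b3.
Solving this 3x3 system gives c = (-4, -4, -3).
Check: -4b1 - 4b2 - 3b3 = [3, 6, -14].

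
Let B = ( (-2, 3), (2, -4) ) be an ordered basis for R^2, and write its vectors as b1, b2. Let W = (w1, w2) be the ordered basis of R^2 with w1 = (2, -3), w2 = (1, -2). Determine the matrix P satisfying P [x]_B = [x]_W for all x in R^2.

[[-1, 0], [0, 2]]

Let M have columns bj and N have columns wj. Then for every x, N [x]_W = x = M [x]_B, so P = N^(-1) M.
Since det N = -1, N^(-1) has integer entries; multiplying gives P = [[-1, 0], [0, 2]].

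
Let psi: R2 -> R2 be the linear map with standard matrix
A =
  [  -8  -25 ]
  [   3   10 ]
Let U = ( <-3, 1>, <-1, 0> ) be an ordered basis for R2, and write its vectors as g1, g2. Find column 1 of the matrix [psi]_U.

Compute psi(g1) = A g1 = <-1, 1> in standard coordinates.
Then write this in U-coordinates: solve for y in y_1 g1 + y_2 g2 = <-1, 1>.
This gives y = <1, -2>, which is column 1 of [psi]_U.

<1, -2>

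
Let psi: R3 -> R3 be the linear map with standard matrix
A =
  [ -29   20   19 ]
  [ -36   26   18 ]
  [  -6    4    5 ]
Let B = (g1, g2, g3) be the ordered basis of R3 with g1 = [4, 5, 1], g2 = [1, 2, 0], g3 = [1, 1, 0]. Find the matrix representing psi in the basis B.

The j-th column of [psi]_B is [psi(gj)]_B.
psi(g1) = A g1 = [3, 4, 1] = g1 + 0·g2 - g3, so column 1 is [1, 0, -1].
Repeating for g2, g3 and assembling the columns gives [[1, 2, -2], [0, 3, 1], [-1, 0, -2]].

[[1, 2, -2], [0, 3, 1], [-1, 0, -2]]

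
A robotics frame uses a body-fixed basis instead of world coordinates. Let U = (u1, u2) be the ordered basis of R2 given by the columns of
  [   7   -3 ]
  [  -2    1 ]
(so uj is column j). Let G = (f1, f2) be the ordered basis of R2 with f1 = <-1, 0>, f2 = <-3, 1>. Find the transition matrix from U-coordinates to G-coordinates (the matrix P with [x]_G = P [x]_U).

Let M have columns uj and N have columns fj. Then for every x, N [x]_G = x = M [x]_U, so P = N^(-1) M.
Since det N = -1, N^(-1) has integer entries; multiplying gives P = [[-1, 0], [-2, 1]].

[[-1, 0], [-2, 1]]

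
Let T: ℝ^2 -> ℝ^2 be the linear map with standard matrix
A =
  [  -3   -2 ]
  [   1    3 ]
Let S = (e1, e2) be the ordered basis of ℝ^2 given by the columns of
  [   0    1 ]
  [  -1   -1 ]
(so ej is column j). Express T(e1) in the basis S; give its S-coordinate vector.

(1, 2)

Column 1 of [T]_S is the S-coordinate vector of T(e1).
In standard coordinates T(e1) = A e1 = (2, -3).
Converting to S: (2, -3) = e1 + 2e2, so the coordinate vector is (1, 2).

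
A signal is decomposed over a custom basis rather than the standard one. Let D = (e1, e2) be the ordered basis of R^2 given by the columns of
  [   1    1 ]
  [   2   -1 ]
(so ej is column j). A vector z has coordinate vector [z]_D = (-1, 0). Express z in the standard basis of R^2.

(-1, -2)

The coordinates say z = -e1 + 0·e2; adding the scaled basis vectors gives (-1, -2).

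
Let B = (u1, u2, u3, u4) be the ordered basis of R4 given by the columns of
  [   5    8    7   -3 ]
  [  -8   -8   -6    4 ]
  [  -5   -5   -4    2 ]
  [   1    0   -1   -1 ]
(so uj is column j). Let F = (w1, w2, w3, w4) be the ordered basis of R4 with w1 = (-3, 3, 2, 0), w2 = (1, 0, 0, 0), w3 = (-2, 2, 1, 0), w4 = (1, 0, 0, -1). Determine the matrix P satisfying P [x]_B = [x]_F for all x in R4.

[[-2, -2, -2, 0], [-2, 0, 0, 0], [-1, -1, 0, 2], [-1, 0, 1, 1]]

Column j of P is [uj]_F, since P maps B-coordinates to F-coordinates.
Expressing u1 in F: u1 = -2w1 - 2w2 - w3 - w4, so column 1 of P is (-2, -2, -1, -1).
Doing the same for each uj gives P = [[-2, -2, -2, 0], [-2, 0, 0, 0], [-1, -1, 0, 2], [-1, 0, 1, 1]].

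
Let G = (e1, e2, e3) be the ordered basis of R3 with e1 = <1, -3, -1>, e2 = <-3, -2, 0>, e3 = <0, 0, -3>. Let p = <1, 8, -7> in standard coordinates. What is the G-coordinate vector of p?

Write p = c_1 e1 + ... + c_3 e3 and solve for the c_i.
Row-reducing the augmented matrix [M | p] gives c = (-2, -1, 3).
Check: -2e1 - e2 + 3e3 = <1, 8, -7>.

<-2, -1, 3>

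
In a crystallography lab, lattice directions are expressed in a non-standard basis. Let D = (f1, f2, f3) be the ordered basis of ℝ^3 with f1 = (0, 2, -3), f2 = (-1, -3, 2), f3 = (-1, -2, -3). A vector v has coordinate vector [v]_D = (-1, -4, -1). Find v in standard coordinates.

(5, 12, -2)

By definition v = -f1 - 4f2 - f3.
Summing componentwise gives (5, 12, -2).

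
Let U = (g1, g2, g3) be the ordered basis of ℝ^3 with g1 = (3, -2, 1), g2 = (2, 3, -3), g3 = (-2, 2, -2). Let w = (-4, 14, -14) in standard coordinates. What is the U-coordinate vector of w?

(0, 2, 4)

We seek scalars with c_1 g1 + ... + c_3 g3 = w; equivalently solve M c = w where the columns of M are g1, ..., g3.
Solving this 3x3 system gives c = (0, 2, 4).
Check: 0·g1 + 2g2 + 4g3 = (-4, 14, -14).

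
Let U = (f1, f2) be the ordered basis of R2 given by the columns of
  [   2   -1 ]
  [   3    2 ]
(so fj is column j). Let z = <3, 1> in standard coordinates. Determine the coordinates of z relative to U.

<1, -1>

Write z = c_1 f1 + c_2 f2 and solve for the c_i.
System: 2c_1 - c_2 = 3, 3c_1 + 2c_2 = 1; solving gives c_1 = 1, c_2 = -1.
Check: f1 - f2 = <3, 1>.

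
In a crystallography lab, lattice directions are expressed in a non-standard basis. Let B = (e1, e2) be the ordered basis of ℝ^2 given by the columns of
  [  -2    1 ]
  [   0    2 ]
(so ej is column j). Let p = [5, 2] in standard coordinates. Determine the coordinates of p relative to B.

We seek scalars with c_1 e1 + c_2 e2 = p; equivalently solve M c = p where the columns of M are e1, e2.
System: -2c_1 + c_2 = 5, 0c_1 + 2c_2 = 2; solving gives c_1 = -2, c_2 = 1.
Check: -2e1 + e2 = [5, 2].

[-2, 1]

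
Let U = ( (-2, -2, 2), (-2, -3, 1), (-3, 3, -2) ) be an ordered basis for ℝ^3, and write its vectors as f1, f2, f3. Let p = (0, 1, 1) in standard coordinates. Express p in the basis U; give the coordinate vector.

[p]_U is the unique c with M c = p, where M has columns f1, ..., f3.
Solving this 3x3 system gives c = (1, -1, 0).
Check: f1 - f2 + 0·f3 = (0, 1, 1).

(1, -1, 0)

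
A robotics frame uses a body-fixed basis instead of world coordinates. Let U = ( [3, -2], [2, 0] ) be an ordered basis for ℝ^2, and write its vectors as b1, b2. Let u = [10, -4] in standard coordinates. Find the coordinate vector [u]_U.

[2, 2]

Write u = c_1 b1 + c_2 b2 and solve for the c_i.
System: 3c_1 + 2c_2 = 10, -2c_1 + 0c_2 = -4; solving gives c_1 = 2, c_2 = 2.
Check: 2b1 + 2b2 = [10, -4].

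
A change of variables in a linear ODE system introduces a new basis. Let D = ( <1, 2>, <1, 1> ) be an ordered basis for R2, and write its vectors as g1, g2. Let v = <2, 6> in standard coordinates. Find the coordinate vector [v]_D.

[v]_D is the unique c with M c = v, where M has columns g1, g2.
System: c_1 + c_2 = 2, 2c_1 + c_2 = 6; solving gives c_1 = 4, c_2 = -2.
Check: 4g1 - 2g2 = <2, 6>.

<4, -2>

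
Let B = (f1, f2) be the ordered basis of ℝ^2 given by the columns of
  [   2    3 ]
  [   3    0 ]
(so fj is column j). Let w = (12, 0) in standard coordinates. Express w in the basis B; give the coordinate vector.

(0, 4)

[w]_B is the unique c with M c = w, where M has columns f1, f2.
System: 2c_1 + 3c_2 = 12, 3c_1 + 0c_2 = 0; solving gives c_1 = 0, c_2 = 4.
Check: 0·f1 + 4f2 = (12, 0).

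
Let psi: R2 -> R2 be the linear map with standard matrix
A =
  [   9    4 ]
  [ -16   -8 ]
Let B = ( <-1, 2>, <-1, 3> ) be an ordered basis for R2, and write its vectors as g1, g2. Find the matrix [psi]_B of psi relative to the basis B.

With P the matrix whose columns are g1, g2, [psi]_B = P^(-1) A P.
Column by column: psi(g1) = A g1 = <-1, 0>; its B-coordinates <3, -2> give column 1.
Continuing for each basis vector yields [psi]_B = [[3, -1], [-2, -2]].

[[3, -1], [-2, -2]]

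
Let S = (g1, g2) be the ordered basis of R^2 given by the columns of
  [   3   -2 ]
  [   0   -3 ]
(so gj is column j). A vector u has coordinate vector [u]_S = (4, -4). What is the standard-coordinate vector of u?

The coordinates say u = 4g1 - 4g2; adding the scaled basis vectors gives (20, 12).

(20, 12)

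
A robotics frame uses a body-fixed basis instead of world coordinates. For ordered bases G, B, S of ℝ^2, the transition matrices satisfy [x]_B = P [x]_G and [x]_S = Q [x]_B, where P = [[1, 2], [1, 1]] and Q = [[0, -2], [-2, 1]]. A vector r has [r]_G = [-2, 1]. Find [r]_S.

[2, -1]

Apply P to get B-coordinates [0, -1], then Q to get S-coordinates.
The result is [r]_S = [2, -1].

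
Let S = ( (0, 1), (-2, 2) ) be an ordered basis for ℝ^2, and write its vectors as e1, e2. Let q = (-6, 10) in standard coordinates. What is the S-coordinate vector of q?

(4, 3)

[q]_S is the unique c with M c = q, where M has columns e1, e2.
System: 0c_1 - 2c_2 = -6, c_1 + 2c_2 = 10; solving gives c_1 = 4, c_2 = 3.
Check: 4e1 + 3e2 = (-6, 10).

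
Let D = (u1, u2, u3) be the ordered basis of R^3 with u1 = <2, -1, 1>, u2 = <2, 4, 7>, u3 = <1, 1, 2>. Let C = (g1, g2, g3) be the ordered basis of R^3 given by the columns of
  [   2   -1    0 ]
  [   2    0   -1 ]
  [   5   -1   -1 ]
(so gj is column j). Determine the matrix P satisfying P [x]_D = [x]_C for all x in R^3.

[[0, 1, 0], [-2, 0, -1], [1, -2, -1]]

Column j of P is [uj]_C, since P maps D-coordinates to C-coordinates.
Expressing u1 in C: u1 = 0·g1 - 2g2 + g3, so column 1 of P is <0, -2, 1>.
Doing the same for each uj gives P = [[0, 1, 0], [-2, 0, -1], [1, -2, -1]].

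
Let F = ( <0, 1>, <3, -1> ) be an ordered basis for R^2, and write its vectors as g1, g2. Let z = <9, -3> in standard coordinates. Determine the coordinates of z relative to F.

[z]_F is the unique c with M c = z, where M has columns g1, g2.
System: 0c_1 + 3c_2 = 9, c_1 - c_2 = -3; solving gives c_1 = 0, c_2 = 3.
Check: 0·g1 + 3g2 = <9, -3>.

<0, 3>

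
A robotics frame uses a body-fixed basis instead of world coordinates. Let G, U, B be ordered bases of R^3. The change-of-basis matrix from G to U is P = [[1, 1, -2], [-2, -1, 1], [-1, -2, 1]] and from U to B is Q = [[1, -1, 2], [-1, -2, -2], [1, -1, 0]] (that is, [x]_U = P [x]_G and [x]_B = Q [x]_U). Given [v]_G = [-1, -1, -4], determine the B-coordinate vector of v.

[5, -2, 7]

First [v]_U = P [v]_G = [6, -1, -1].
Then [v]_B = Q [v]_U = [5, -2, 7].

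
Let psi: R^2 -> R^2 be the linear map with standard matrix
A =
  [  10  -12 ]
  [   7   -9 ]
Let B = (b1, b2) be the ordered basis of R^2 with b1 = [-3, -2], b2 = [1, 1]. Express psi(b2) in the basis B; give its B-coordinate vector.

Compute psi(b2) = A b2 = [-2, -2] in standard coordinates.
Then write this in B-coordinates: solve for y in y_1 b1 + y_2 b2 = [-2, -2].
This gives y = [0, -2], which is column 2 of [psi]_B.

[0, -2]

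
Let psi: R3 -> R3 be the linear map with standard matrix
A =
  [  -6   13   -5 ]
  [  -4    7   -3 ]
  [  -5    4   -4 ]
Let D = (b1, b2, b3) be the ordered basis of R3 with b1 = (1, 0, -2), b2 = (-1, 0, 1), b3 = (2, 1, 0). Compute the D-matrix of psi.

[[-3, 0, 3], [-3, 1, 0], [2, 1, -1]]

The j-th column of [psi]_D is [psi(bj)]_D.
psi(b1) = A b1 = (4, 2, 3) = -3b1 - 3b2 + 2b3, so column 1 is (-3, -3, 2).
Repeating for b2, b3 and assembling the columns gives [[-3, 0, 3], [-3, 1, 0], [2, 1, -1]].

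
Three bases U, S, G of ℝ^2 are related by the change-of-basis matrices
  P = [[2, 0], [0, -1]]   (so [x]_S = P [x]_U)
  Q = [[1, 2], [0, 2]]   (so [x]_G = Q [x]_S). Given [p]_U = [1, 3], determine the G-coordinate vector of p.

Apply P to get S-coordinates [2, -3], then Q to get G-coordinates.
The result is [p]_G = [-4, -6].

[-4, -6]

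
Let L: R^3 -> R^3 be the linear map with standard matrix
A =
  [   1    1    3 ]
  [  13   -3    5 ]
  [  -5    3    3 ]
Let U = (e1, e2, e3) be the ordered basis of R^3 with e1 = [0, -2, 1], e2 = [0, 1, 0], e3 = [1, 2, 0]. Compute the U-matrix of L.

The j-th column of [L]_U is [L(ej)]_U.
L(e1) = A e1 = [1, 11, -3] = -3e1 + 3e2 + e3, so column 1 is [-3, 3, 1].
Repeating for e2, e3 and assembling the columns gives [[-3, 3, 1], [3, 1, 3], [1, 1, 3]].

[[-3, 3, 1], [3, 1, 3], [1, 1, 3]]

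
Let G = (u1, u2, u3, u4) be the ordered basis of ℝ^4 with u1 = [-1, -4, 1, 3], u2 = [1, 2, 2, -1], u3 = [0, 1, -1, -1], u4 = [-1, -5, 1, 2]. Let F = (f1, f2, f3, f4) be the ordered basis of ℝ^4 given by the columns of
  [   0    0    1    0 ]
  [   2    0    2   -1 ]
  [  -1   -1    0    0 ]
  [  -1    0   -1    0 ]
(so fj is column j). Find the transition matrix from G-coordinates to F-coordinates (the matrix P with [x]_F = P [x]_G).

[[-2, 0, 1, -1], [1, -2, 0, 0], [-1, 1, 0, -1], [-2, 0, 1, 1]]

Column j of P is [uj]_F, since P maps G-coordinates to F-coordinates.
Expressing u1 in F: u1 = -2f1 + f2 - f3 - 2f4, so column 1 of P is [-2, 1, -1, -2].
Doing the same for each uj gives P = [[-2, 0, 1, -1], [1, -2, 0, 0], [-1, 1, 0, -1], [-2, 0, 1, 1]].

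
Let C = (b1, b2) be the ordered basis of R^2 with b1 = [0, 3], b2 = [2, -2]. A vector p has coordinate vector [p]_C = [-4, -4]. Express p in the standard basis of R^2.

The coordinates say p = -4b1 - 4b2; adding the scaled basis vectors gives [-8, -4].

[-8, -4]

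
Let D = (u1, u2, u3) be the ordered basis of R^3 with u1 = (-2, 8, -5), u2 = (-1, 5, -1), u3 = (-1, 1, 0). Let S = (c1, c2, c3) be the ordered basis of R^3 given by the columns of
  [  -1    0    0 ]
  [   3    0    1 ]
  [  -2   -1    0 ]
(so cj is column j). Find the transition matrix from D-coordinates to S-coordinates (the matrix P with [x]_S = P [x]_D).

[[2, 1, 1], [1, -1, -2], [2, 2, -2]]

Let M have columns uj and N have columns cj. Then for every x, N [x]_S = x = M [x]_D, so P = N^(-1) M.
Since det N = -1, N^(-1) has integer entries; multiplying gives P = [[2, 1, 1], [1, -1, -2], [2, 2, -2]].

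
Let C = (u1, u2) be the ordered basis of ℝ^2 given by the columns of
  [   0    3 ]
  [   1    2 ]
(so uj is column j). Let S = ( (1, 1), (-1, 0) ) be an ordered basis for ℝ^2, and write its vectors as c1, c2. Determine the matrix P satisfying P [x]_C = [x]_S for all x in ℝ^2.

Take x = uj: its C-coordinates are the j-th standard unit vector, so P e_j — column j of P — equals [uj]_S.
u1 = c1 + c2, giving column 1 = (1, 1); repeating for each j gives P = [[1, 2], [1, -1]].

[[1, 2], [1, -1]]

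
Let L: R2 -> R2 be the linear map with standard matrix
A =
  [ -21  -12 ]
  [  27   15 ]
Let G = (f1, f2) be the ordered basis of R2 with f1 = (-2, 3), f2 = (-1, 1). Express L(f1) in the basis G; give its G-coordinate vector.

Compute L(f1) = A f1 = (6, -9) in standard coordinates.
Then write this in G-coordinates: solve for y in y_1 f1 + y_2 f2 = (6, -9).
This gives y = (-3, 0), which is column 1 of [L]_G.

(-3, 0)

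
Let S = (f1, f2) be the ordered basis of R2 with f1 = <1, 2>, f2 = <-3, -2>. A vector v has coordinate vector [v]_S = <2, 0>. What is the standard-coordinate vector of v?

<2, 4>

By definition v = 2f1 + 0·f2.
Summing componentwise gives <2, 4>.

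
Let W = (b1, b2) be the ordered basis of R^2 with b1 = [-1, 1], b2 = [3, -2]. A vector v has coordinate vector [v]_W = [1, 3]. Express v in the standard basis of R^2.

The coordinates say v = b1 + 3b2; adding the scaled basis vectors gives [8, -5].

[8, -5]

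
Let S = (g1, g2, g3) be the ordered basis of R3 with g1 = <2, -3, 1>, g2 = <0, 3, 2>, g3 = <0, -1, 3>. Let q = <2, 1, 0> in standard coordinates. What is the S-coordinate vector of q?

<1, 1, -1>

Write q = c_1 g1 + ... + c_3 g3 and solve for the c_i.
Gaussian elimination on [M | q] yields c = (1, 1, -1).
Check: g1 + g2 - g3 = <2, 1, 0>.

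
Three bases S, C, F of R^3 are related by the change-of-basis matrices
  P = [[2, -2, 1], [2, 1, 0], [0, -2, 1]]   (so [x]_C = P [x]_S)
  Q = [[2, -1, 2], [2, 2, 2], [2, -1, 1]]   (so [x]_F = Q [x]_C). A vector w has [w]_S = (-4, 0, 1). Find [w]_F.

(-4, -28, -5)

First [w]_C = P [w]_S = (-7, -8, 1).
Then [w]_F = Q [w]_C = (-4, -28, -5).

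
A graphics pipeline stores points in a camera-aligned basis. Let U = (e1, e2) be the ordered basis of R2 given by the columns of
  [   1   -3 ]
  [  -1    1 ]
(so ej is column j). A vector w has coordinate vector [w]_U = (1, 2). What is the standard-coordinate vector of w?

(-5, 1)

w = M [w]_U, where M has columns e1, e2.
Carrying out the matrix-vector product, w = (-5, 1).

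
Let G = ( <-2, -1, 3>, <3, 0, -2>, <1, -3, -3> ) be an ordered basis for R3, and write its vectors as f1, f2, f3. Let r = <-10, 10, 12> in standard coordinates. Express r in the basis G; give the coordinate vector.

Write r = c_1 f1 + ... + c_3 f3 and solve for the c_i.
Gaussian elimination on [M | r] yields c = (-1, -3, -3).
Check: -f1 - 3f2 - 3f3 = <-10, 10, 12>.

<-1, -3, -3>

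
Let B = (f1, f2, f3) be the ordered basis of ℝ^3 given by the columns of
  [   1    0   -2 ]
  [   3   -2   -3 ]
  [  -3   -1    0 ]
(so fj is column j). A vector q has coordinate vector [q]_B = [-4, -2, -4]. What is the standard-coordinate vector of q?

The coordinates say q = -4f1 - 2f2 - 4f3; adding the scaled basis vectors gives [4, 4, 14].

[4, 4, 14]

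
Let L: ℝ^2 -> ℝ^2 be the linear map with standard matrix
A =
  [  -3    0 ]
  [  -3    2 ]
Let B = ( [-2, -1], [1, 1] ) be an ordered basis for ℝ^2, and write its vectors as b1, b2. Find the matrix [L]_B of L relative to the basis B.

With P the matrix whose columns are b1, b2, [L]_B = P^(-1) A P.
Column by column: L(b1) = A b1 = [6, 4]; its B-coordinates [-2, 2] give column 1.
Continuing for each basis vector yields [L]_B = [[-2, 2], [2, 1]].

[[-2, 2], [2, 1]]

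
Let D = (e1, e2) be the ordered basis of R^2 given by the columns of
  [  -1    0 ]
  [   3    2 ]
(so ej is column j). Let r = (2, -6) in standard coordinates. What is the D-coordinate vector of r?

(-2, 0)

Write r = c_1 e1 + c_2 e2 and solve for the c_i.
System: -c_1 + 0c_2 = 2, 3c_1 + 2c_2 = -6; solving gives c_1 = -2, c_2 = 0.
Check: -2e1 + 0·e2 = (2, -6).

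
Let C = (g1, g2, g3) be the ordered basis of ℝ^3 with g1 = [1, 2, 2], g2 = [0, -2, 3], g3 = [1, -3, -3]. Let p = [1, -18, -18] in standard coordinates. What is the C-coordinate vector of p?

[-3, 0, 4]

Write p = c_1 g1 + ... + c_3 g3 and solve for the c_i.
Row-reducing the augmented matrix [M | p] gives c = (-3, 0, 4).
Check: -3g1 + 0·g2 + 4g3 = [1, -18, -18].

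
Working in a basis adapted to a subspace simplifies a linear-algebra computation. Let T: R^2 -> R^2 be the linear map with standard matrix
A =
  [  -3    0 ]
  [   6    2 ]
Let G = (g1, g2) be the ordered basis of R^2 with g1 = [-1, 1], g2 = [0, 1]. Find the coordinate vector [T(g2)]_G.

Column 2 of [T]_G is the G-coordinate vector of T(g2).
In standard coordinates T(g2) = A g2 = [0, 2].
Converting to G: [0, 2] = 0·g1 + 2g2, so the coordinate vector is [0, 2].

[0, 2]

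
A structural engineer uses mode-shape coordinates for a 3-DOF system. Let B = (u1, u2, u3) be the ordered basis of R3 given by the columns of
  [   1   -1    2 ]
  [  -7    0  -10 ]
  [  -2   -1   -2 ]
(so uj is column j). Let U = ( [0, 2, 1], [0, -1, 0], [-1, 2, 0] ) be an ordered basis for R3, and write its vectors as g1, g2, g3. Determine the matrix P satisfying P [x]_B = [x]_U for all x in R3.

Let M have columns uj and N have columns gj. Then for every x, N [x]_U = x = M [x]_B, so P = N^(-1) M.
Since det N = -1, N^(-1) has integer entries; multiplying gives P = [[-2, -1, -2], [1, 0, 2], [-1, 1, -2]].

[[-2, -1, -2], [1, 0, 2], [-1, 1, -2]]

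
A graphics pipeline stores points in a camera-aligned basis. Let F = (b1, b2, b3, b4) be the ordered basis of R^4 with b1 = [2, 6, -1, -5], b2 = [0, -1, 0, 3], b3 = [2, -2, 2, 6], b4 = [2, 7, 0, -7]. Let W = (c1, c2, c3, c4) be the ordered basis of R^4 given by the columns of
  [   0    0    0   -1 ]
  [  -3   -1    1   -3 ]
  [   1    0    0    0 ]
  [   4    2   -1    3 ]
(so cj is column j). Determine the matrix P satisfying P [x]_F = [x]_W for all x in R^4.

[[-1, 0, 2, 0], [2, 2, 2, 0], [-1, 1, 0, 1], [-2, 0, -2, -2]]

Column j of P is [bj]_W, since P maps F-coordinates to W-coordinates.
Expressing b1 in W: b1 = -c1 + 2c2 - c3 - 2c4, so column 1 of P is [-1, 2, -1, -2].
Doing the same for each bj gives P = [[-1, 0, 2, 0], [2, 2, 2, 0], [-1, 1, 0, 1], [-2, 0, -2, -2]].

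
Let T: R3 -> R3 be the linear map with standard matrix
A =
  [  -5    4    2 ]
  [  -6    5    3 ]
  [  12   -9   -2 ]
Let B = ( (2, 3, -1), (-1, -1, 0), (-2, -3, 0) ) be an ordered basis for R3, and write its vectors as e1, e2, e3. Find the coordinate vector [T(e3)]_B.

(-3, 0, -2)

Column 3 of [T]_B is the B-coordinate vector of T(e3).
In standard coordinates T(e3) = A e3 = (-2, -3, 3).
Converting to B: (-2, -3, 3) = -3e1 + 0·e2 - 2e3, so the coordinate vector is (-3, 0, -2).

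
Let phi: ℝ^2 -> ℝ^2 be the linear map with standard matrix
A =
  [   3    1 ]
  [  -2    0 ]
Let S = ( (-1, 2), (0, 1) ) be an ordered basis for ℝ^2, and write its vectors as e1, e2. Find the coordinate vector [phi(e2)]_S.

Compute phi(e2) = A e2 = (1, 0) in standard coordinates.
Then write this in S-coordinates: solve for y in y_1 e1 + y_2 e2 = (1, 0).
This gives y = (-1, 2), which is column 2 of [phi]_S.

(-1, 2)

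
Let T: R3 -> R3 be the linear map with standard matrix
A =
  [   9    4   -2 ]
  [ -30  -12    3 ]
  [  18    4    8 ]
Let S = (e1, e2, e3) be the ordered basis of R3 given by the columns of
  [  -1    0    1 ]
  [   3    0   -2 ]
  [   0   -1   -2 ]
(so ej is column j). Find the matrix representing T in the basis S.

With P the matrix whose columns are e1, ..., e3, [T]_S = P^(-1) A P.
Column by column: T(e1) = A e1 = <3, -6, -6>; its S-coordinates <0, 0, 3> give column 1.
Continuing for each basis vector yields [T]_S = [[0, 1, -2], [0, 2, 0], [3, 3, 3]].

[[0, 1, -2], [0, 2, 0], [3, 3, 3]]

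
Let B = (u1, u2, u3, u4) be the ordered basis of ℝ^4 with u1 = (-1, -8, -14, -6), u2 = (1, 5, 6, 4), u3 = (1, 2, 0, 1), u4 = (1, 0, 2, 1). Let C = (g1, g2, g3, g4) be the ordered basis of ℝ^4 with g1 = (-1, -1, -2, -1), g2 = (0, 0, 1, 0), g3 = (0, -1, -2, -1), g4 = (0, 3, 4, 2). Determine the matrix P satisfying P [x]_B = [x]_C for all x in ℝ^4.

Let M have columns uj and N have columns gj. Then for every x, N [x]_C = x = M [x]_B, so P = N^(-1) M.
Since det N = 1, N^(-1) has integer entries; multiplying gives P = [[1, -1, -1, -1], [-2, -2, -2, 0], [1, -1, 2, -2], [-2, 1, 1, -1]].

[[1, -1, -1, -1], [-2, -2, -2, 0], [1, -1, 2, -2], [-2, 1, 1, -1]]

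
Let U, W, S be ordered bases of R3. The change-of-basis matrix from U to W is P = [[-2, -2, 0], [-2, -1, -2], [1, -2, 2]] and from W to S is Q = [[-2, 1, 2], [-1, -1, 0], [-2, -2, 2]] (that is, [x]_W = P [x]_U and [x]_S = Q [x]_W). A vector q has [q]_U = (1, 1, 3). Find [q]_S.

Apply P to get W-coordinates (-4, -9, 5), then Q to get S-coordinates.
The result is [q]_S = (9, 13, 36).

(9, 13, 36)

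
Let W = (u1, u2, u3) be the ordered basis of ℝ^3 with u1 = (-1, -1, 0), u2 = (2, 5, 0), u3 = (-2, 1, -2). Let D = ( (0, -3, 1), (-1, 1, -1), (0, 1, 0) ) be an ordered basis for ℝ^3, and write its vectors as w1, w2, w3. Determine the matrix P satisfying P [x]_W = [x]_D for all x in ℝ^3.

Let M have columns uj and N have columns wj. Then for every x, N [x]_D = x = M [x]_W, so P = N^(-1) M.
Since det N = -1, N^(-1) has integer entries; multiplying gives P = [[1, -2, 0], [1, -2, 2], [1, 1, -1]].

[[1, -2, 0], [1, -2, 2], [1, 1, -1]]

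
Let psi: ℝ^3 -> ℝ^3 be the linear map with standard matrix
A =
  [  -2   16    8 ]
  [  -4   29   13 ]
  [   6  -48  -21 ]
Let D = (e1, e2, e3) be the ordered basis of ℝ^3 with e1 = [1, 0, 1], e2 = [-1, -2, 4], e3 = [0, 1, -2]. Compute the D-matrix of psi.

[[3, 2, 0], [-3, 0, 0], [3, -2, 3]]

The j-th column of [psi]_D is [psi(ej)]_D.
psi(e1) = A e1 = [6, 9, -15] = 3e1 - 3e2 + 3e3, so column 1 is [3, -3, 3].
Repeating for e2, e3 and assembling the columns gives [[3, 2, 0], [-3, 0, 0], [3, -2, 3]].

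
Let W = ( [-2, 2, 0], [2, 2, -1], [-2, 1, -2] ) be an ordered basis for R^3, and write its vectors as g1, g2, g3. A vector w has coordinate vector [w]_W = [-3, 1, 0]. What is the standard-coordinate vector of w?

w = M [w]_W, where M has columns g1, ..., g3.
Carrying out the matrix-vector product, w = [8, -4, -1].

[8, -4, -1]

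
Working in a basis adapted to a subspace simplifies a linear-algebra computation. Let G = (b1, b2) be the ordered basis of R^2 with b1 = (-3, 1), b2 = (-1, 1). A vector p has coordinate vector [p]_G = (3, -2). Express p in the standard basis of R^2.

(-7, 1)

By definition p = 3b1 - 2b2.
Summing componentwise gives (-7, 1).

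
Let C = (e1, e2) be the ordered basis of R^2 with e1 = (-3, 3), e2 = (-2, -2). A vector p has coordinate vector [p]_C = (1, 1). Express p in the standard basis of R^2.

By definition p = e1 + e2.
Summing componentwise gives (-5, 1).

(-5, 1)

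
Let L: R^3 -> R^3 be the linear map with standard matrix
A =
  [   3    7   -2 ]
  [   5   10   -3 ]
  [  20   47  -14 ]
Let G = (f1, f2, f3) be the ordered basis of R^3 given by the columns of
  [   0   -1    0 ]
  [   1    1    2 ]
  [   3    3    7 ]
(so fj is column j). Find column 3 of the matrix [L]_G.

Column 3 of [L]_G is the G-coordinate vector of L(f3).
In standard coordinates L(f3) = A f3 = [0, -1, -4].
Converting to G: [0, -1, -4] = f1 + 0·f2 - f3, so the coordinate vector is [1, 0, -1].

[1, 0, -1]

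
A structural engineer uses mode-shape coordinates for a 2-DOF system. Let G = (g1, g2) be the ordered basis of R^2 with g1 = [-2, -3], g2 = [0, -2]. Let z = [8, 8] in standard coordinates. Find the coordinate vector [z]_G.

[-4, 2]

Write z = c_1 g1 + c_2 g2 and solve for the c_i.
System: -2c_1 + 0c_2 = 8, -3c_1 - 2c_2 = 8; solving gives c_1 = -4, c_2 = 2.
Check: -4g1 + 2g2 = [8, 8].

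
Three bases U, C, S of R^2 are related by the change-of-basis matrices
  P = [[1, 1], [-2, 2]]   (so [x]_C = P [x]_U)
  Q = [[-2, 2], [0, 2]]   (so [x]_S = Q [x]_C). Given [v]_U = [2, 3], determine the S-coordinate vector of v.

Apply P to get C-coordinates [5, 2], then Q to get S-coordinates.
The result is [v]_S = [-6, 4].

[-6, 4]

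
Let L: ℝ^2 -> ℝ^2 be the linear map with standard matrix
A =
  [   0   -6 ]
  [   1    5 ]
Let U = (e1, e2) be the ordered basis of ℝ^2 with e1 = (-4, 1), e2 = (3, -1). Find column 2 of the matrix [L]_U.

Column 2 of [L]_U is the U-coordinate vector of L(e2).
In standard coordinates L(e2) = A e2 = (6, -2).
Converting to U: (6, -2) = 0·e1 + 2e2, so the coordinate vector is (0, 2).

(0, 2)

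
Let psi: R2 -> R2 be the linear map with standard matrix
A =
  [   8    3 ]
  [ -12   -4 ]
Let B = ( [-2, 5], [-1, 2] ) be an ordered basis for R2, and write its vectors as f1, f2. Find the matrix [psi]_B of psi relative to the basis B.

The j-th column of [psi]_B is [psi(fj)]_B.
psi(f1) = A f1 = [-1, 4] = 2f1 - 3f2, so column 1 is [2, -3].
Repeating for f2 and assembling the columns gives [[2, 0], [-3, 2]].

[[2, 0], [-3, 2]]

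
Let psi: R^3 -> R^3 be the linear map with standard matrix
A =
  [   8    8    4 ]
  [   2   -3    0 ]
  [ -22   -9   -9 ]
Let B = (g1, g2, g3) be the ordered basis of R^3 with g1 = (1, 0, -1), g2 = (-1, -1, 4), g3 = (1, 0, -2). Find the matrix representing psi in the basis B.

Let P have columns g1, ..., g3. Then [psi]_B = P^(-1) A P.
Here det P = 1, so P^(-1) is integer; computing A P first and then P^(-1)(A P) gives [[-1, -3, 0], [-2, -1, -2], [3, 2, -2]].

[[-1, -3, 0], [-2, -1, -2], [3, 2, -2]]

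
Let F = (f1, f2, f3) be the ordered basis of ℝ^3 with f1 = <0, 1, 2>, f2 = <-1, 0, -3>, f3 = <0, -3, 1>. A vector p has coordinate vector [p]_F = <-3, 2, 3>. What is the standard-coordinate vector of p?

By definition p = -3f1 + 2f2 + 3f3.
Summing componentwise gives <-2, -12, -9>.

<-2, -12, -9>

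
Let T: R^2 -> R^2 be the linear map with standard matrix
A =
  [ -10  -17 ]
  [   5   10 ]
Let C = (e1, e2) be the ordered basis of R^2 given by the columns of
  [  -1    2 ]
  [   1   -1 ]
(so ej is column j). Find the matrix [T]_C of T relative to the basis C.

[[3, -3], [-2, -3]]

The j-th column of [T]_C is [T(ej)]_C.
T(e1) = A e1 = <-7, 5> = 3e1 - 2e2, so column 1 is <3, -2>.
Repeating for e2 and assembling the columns gives [[3, -3], [-2, -3]].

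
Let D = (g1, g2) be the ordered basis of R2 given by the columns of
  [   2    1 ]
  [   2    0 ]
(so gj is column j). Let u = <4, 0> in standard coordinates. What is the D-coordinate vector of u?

<0, 4>

[u]_D is the unique c with M c = u, where M has columns g1, g2.
System: 2c_1 + c_2 = 4, 2c_1 + 0c_2 = 0; solving gives c_1 = 0, c_2 = 4.
Check: 0·g1 + 4g2 = <4, 0>.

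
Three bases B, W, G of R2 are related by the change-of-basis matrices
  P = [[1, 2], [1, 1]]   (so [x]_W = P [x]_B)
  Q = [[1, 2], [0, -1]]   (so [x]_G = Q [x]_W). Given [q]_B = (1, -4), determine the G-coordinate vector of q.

(-13, 3)

First [q]_W = P [q]_B = (-7, -3).
Then [q]_G = Q [q]_W = (-13, 3).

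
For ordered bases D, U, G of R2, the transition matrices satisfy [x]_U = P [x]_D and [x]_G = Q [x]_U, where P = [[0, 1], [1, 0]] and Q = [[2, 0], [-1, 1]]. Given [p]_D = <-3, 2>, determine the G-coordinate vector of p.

<4, -5>

Composing the changes, [p]_G = Q P [p]_D.
Q P = [[0, 2], [1, -1]]; applying this to <-3, 2> gives <4, -5>.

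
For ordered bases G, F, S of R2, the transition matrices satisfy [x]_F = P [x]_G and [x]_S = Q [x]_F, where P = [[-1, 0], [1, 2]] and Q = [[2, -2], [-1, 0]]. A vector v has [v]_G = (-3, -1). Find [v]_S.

Composing the changes, [v]_S = Q P [v]_G.
Q P = [[-4, -4], [1, 0]]; applying this to (-3, -1) gives (16, -3).

(16, -3)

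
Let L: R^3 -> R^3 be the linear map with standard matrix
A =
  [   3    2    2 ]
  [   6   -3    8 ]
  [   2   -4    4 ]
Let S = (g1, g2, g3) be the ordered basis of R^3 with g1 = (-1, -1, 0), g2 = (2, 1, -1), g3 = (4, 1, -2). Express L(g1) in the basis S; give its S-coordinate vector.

Compute L(g1) = A g1 = (-5, -3, 2) in standard coordinates.
Then write this in S-coordinates: solve for y in y_1 g1 + ... + y_3 g3 = (-5, -3, 2).
This gives y = (1, -2, 0), which is column 1 of [L]_S.

(1, -2, 0)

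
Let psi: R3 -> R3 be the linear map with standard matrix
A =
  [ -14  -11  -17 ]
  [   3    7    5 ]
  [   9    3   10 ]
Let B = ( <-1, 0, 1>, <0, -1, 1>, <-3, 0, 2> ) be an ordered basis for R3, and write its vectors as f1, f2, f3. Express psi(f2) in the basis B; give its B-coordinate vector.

<3, 2, 1>

Compute psi(f2) = A f2 = <-6, -2, 7> in standard coordinates.
Then write this in B-coordinates: solve for y in y_1 f1 + ... + y_3 f3 = <-6, -2, 7>.
This gives y = <3, 2, 1>, which is column 2 of [psi]_B.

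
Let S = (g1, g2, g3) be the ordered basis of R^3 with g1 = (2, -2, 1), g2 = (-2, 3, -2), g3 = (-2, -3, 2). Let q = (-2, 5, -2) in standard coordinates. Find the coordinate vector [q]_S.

(-4, -2, -1)

We seek scalars with c_1 g1 + ... + c_3 g3 = q; equivalently solve M c = q where the columns of M are g1, ..., g3.
Row-reducing the augmented matrix [M | q] gives c = (-4, -2, -1).
Check: -4g1 - 2g2 - g3 = (-2, 5, -2).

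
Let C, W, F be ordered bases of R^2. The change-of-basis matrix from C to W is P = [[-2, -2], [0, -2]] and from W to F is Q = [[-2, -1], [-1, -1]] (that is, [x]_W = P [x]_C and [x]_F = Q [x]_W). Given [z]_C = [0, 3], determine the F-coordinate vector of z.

[18, 12]

First [z]_W = P [z]_C = [-6, -6].
Then [z]_F = Q [z]_W = [18, 12].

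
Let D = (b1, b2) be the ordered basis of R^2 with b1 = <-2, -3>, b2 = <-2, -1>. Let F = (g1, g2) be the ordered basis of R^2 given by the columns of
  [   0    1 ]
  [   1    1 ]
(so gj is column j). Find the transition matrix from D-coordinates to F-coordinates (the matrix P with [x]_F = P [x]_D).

[[-1, 1], [-2, -2]]

Let M have columns bj and N have columns gj. Then for every x, N [x]_F = x = M [x]_D, so P = N^(-1) M.
Since det N = -1, N^(-1) has integer entries; multiplying gives P = [[-1, 1], [-2, -2]].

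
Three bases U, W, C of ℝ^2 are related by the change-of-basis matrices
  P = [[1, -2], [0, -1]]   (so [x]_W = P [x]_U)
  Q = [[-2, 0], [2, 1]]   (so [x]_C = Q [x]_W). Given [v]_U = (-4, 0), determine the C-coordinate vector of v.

(8, -8)

Composing the changes, [v]_C = Q P [v]_U.
Q P = [[-2, 4], [2, -5]]; applying this to (-4, 0) gives (8, -8).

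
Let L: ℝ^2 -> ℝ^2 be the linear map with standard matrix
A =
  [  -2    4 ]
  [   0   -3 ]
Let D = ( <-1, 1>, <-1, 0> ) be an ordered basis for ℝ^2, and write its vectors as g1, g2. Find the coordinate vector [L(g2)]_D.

Compute L(g2) = A g2 = <2, 0> in standard coordinates.
Then write this in D-coordinates: solve for y in y_1 g1 + y_2 g2 = <2, 0>.
This gives y = <0, -2>, which is column 2 of [L]_D.

<0, -2>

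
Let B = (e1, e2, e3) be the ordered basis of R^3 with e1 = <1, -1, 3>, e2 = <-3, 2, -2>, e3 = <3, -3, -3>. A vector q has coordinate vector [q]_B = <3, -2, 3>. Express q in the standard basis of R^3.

The coordinates say q = 3e1 - 2e2 + 3e3; adding the scaled basis vectors gives <18, -16, 4>.

<18, -16, 4>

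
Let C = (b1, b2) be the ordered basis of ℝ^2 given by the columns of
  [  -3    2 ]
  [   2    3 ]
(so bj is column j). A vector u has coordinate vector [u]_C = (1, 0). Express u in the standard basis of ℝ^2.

(-3, 2)

u = M [u]_C, where M has columns b1, b2.
Carrying out the matrix-vector product, u = (-3, 2).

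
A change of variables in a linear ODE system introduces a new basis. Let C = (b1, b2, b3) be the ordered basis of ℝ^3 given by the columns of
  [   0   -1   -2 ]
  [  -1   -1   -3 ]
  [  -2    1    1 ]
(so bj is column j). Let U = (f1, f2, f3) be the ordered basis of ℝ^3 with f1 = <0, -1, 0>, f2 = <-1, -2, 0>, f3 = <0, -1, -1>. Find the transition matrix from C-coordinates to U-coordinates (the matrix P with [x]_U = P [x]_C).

Column j of P is [bj]_U, since P maps C-coordinates to U-coordinates.
Expressing b1 in U: b1 = -f1 + 0·f2 + 2f3, so column 1 of P is <-1, 0, 2>.
Doing the same for each bj gives P = [[-1, 0, 0], [0, 1, 2], [2, -1, -1]].

[[-1, 0, 0], [0, 1, 2], [2, -1, -1]]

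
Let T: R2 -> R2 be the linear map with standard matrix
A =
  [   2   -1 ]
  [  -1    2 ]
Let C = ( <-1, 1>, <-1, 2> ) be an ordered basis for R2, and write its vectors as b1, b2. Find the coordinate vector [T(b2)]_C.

Column 2 of [T]_C is the C-coordinate vector of T(b2).
In standard coordinates T(b2) = A b2 = <-4, 5>.
Converting to C: <-4, 5> = 3b1 + b2, so the coordinate vector is <3, 1>.

<3, 1>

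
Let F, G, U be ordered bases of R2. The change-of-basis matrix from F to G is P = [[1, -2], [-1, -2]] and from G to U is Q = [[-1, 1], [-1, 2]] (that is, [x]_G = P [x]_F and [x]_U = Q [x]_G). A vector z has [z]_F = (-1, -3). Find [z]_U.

(2, 9)

First [z]_G = P [z]_F = (5, 7).
Then [z]_U = Q [z]_G = (2, 9).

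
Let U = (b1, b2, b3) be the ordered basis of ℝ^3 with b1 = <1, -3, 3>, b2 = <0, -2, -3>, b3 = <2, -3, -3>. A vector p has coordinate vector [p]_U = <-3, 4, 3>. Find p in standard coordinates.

<3, -8, -30>

p = M [p]_U, where M has columns b1, ..., b3.
Carrying out the matrix-vector product, p = <3, -8, -30>.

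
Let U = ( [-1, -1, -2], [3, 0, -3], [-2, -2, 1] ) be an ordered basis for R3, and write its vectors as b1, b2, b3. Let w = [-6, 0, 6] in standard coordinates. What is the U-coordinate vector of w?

We seek scalars with c_1 b1 + ... + c_3 b3 = w; equivalently solve M c = w where the columns of M are b1, ..., b3.
Gaussian elimination on [M | w] yields c = (0, -2, 0).
Check: 0·b1 - 2b2 + 0·b3 = [-6, 0, 6].

[0, -2, 0]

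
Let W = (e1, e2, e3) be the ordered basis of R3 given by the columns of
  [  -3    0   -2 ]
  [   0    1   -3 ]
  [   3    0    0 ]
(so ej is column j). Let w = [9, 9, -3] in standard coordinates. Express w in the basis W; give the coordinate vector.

[-1, 0, -3]

We seek scalars with c_1 e1 + ... + c_3 e3 = w; equivalently solve M c = w where the columns of M are e1, ..., e3.
Solving this 3x3 system gives c = (-1, 0, -3).
Check: -e1 + 0·e2 - 3e3 = [9, 9, -3].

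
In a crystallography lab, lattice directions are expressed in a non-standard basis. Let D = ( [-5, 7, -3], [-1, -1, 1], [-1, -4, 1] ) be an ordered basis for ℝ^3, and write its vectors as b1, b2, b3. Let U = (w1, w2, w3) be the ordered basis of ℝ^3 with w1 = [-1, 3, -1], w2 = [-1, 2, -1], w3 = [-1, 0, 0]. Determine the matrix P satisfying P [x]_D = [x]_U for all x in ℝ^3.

[[1, 1, -2], [2, -2, 1], [2, 2, 2]]

Take x = bj: its D-coordinates are the j-th standard unit vector, so P e_j — column j of P — equals [bj]_U.
b1 = w1 + 2w2 + 2w3, giving column 1 = [1, 2, 2]; repeating for each j gives P = [[1, 1, -2], [2, -2, 1], [2, 2, 2]].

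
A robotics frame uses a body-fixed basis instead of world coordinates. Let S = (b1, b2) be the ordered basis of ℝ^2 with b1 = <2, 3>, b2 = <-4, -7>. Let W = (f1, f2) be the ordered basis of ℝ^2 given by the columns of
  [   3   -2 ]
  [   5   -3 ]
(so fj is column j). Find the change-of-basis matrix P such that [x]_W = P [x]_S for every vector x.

Let M have columns bj and N have columns fj. Then for every x, N [x]_W = x = M [x]_S, so P = N^(-1) M.
Since det N = 1, N^(-1) has integer entries; multiplying gives P = [[0, -2], [-1, -1]].

[[0, -2], [-1, -1]]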